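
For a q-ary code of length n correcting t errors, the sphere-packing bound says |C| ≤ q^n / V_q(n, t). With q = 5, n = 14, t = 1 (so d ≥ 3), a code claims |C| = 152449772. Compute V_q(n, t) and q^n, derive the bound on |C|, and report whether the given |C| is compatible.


V_q(n, t) = 57, q^n = 6103515625, Hamming bound = 107079221, |C| = 152449772 > bound (violated).

Step 1: Compute V_q(n, t) = Σ_{j=0}^1 C(n, j) (q−1)^j.
  j = 0: C(14,0)·(4)^0 = 1·1 = 1.
  j = 1: C(14,1)·(4)^1 = 14·4 = 56.
  V_q(n, t) = 1 + 56 = 57.
Step 2: q^n = 5^14 = 6103515625.
Step 3: Hamming bound ⌊q^n / V_q(n,t)⌋ = ⌊6103515625/57⌋ = 107079221.
Step 4: Compare |C| = 152449772 to 107079221: violated.
The claimed |C| lies above the Hamming bound, so no 5-ary code of length 14 with d ≥ 3 can have 152449772 codewords.


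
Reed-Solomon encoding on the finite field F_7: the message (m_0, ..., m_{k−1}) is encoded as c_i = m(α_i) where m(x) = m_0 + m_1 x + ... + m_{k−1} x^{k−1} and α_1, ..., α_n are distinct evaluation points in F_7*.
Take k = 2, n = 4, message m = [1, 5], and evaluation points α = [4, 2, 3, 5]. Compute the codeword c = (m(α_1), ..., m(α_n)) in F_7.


c = [0, 4, 2, 5]

Message polynomial: m(x) = 1 + 5·x (mod 7).
For each evaluation point α_i, compute m(α_i) mod 7:
  α_1 = 4: Horner steps 5 → 0, so m(4) = 0.
  α_2 = 2: Horner steps 5 → 4, so m(2) = 4.
  α_3 = 3: Horner steps 5 → 2, so m(3) = 2.
  α_4 = 5: Horner steps 5 → 5, so m(5) = 5.
Codeword c = [0, 4, 2, 5] ∈ F_7^4.


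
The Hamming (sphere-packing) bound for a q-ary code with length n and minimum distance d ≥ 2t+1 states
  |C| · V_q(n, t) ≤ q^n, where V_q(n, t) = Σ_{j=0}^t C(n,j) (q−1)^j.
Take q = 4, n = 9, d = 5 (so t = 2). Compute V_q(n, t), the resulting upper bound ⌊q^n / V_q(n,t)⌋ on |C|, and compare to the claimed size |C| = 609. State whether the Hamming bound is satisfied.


V_q(n, t) = 352, q^n = 262144, Hamming bound = 744, |C| = 609 ≤ bound (satisfied).

Step 1: Compute V_q(n, t) = Σ_{j=0}^2 C(n, j) (q−1)^j.
  j = 0: C(9,0)·(3)^0 = 1·1 = 1.
  j = 1: C(9,1)·(3)^1 = 9·3 = 27.
  j = 2: C(9,2)·(3)^2 = 36·9 = 324.
  V_q(n, t) = 1 + 27 + 324 = 352.
Step 2: q^n = 4^9 = 262144.
Step 3: Hamming bound ⌊q^n / V_q(n,t)⌋ = ⌊262144/352⌋ = 744.
Step 4: Compare |C| = 609 to 744: satisfied.
The claimed |C| lies below the Hamming bound.


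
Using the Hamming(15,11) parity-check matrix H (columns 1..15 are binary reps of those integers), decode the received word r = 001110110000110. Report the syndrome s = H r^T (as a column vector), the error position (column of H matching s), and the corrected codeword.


s = (1, 1, 1, 0)^T, error position = 14, corrected codeword c = 001110110000100

Compute s = H r^T mod 2 one row at a time:
  s_1 = 1 + 0 + 0 + 0 + 0 + 1 + 1 + 0 = 3 ≡ 1 (mod 2).
  s_2 = 1 + 1 + 0 + 1 + 0 + 1 + 1 + 0 = 5 ≡ 1 (mod 2).
  s_3 = 0 + 1 + 0 + 1 + 0 + 0 + 1 + 0 = 3 ≡ 1 (mod 2).
  s_4 = 0 + 1 + 1 + 1 + 0 + 0 + 1 + 0 = 4 ≡ 0 (mod 2).
s = (1, 1, 1, 0)^T — this equals column 14 of H (binary 1110), so error is at position 14.
Correct: flip bit 14 of r = 001110110000110 to get c = 001110110000100.


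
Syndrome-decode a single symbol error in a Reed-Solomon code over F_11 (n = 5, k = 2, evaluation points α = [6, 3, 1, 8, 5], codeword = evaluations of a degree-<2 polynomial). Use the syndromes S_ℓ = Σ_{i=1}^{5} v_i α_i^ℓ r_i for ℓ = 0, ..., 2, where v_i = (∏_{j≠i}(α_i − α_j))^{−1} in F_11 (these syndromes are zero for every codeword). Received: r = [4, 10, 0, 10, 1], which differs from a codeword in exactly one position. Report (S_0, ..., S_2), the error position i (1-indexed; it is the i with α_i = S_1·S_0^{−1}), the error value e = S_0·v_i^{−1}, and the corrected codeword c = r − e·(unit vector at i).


S = (8, 2, 6), error at position 2, error magnitude e = 4, c = [4, 6, 0, 10, 1].

Step 1: column multipliers v_i = (∏_{j≠i}(α_i − α_j))^{−1} mod 11.
  i = 1 (α = 6): (6−3)(6−1)(6−8)(6−5) = 3·5·(−2)·1 = −30 ≡ 3, so v_1 = 3^{−1} = 4 (mod 11).
  i = 2 (α = 3): (3−6)(3−1)(3−8)(3−5) = (−3)·2·(−5)·(−2) = −60 ≡ 6, so v_2 = 6^{−1} = 2 (mod 11).
  i = 3 (α = 1): (1−6)(1−3)(1−8)(1−5) = (−5)·(−2)·(−7)·(−4) = 280 ≡ 5, so v_3 = 5^{−1} = 9 (mod 11).
  i = 4 (α = 8): (8−6)(8−3)(8−1)(8−5) = 2·5·7·3 = 210 ≡ 1, so v_4 = 1^{−1} = 1 (mod 11).
  i = 5 (α = 5): (5−6)(5−3)(5−1)(5−8) = (−1)·2·4·(−3) = 24 ≡ 2, so v_5 = 2^{−1} = 6 (mod 11).
  v = [4, 2, 9, 1, 6].
Step 2: syndromes of r = [4, 10, 0, 10, 1] (all sums mod 11).
  S_0 = Σ v_i r_i = 4·4 + 2·10 + 9·0 + 1·10 + 6·1 = 52 ≡ 8.
  S_1 = Σ v_i α_i r_i = 4·6·4 + 2·3·10 + 9·1·0 + 1·8·10 + 6·5·1 = 266 ≡ 2.
  α_i^2 mod 11 = [3, 9, 1, 9, 3].
  S_2 = Σ v_i α_i^2 r_i = 4·3·4 + 2·9·10 + 9·1·0 + 1·9·10 + 6·3·1 = 336 ≡ 6.
  S = (8, 2, 6) ≠ 0, so r is not a codeword (an error is present).
Step 3: locate the error. For a single error e at position i, S_ℓ = v_i·e·α_i^ℓ, so α_err = S_1/S_0.
  S_0^{−1} = 8^{−1} = 7 (mod 11), so α_err = 2·7 = 14 ≡ 3 = α_2. Error position i = 2.
  Consistency check: S_2/S_1 = 6·6 = 36 ≡ 3 = α_err ✓ (single-error assumption holds).
Step 4: error magnitude e = S_0/v_2 = S_0·∏_{j≠2}(α_2 − α_j) = 8·6 = 48 ≡ 4 (mod 11).
Step 5: correct position 2: c_2 = r_2 − e = 10 − 4 ≡ 6 (mod 11). Hence c = [4, 6, 0, 10, 1].
  Check: interpolating c through the α_i gives m(x) = 8 + 3·x (degree < 2) with m(α_i) = c_i for every i, so c is indeed a codeword.


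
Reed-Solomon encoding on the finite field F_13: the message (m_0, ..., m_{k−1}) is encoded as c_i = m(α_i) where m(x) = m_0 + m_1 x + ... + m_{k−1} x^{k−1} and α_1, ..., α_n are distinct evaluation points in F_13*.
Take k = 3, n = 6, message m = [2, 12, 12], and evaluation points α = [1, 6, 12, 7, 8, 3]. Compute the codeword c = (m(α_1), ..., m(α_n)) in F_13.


c = [0, 12, 2, 11, 8, 3]

Message polynomial: m(x) = 2 + 12·x + 12·x^2 (mod 13).
For each evaluation point α_i, compute m(α_i) mod 13:
  α_1 = 1: Horner steps 12 → 11 → 0, so m(1) = 0.
  α_2 = 6: Horner steps 12 → 6 → 12, so m(6) = 12.
  α_3 = 12: Horner steps 12 → 0 → 2, so m(12) = 2.
  α_4 = 7: Horner steps 12 → 5 → 11, so m(7) = 11.
  α_5 = 8: Horner steps 12 → 4 → 8, so m(8) = 8.
  α_6 = 3: Horner steps 12 → 9 → 3, so m(3) = 3.
Codeword c = [0, 12, 2, 11, 8, 3] ∈ F_13^6.


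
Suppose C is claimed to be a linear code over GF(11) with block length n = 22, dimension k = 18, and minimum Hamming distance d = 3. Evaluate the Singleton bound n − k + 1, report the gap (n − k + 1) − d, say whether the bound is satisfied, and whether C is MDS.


Singleton RHS = n − k + 1 = 5, slack = 2, bound satisfied, not MDS.

Singleton bound: d ≤ n − k + 1.
Here n = 22, k = 18, so n − k + 1 = 5.
Given d = 3, check d ≤ 5: YES.
Slack = (n − k + 1) − d = 2.
The code is NOT MDS (slack = 2 > 0).
Description: the claimed parameters are [22, 18, 3]_11; such a code would be non-MDS.


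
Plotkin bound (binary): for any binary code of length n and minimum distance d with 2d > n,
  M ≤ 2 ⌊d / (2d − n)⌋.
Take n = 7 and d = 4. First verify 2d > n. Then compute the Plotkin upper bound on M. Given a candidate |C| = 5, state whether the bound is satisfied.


Plotkin bound M ≤ 8; given |C| = 5 ≤ bound (satisfied).

Check applicability: 2d = 8, n = 7.
2d − n = 1 > 0, so Plotkin applies.
Compute d/(2d−n) = 4/1 ≈ 4.0000.
⌊d/(2d−n)⌋ = 4.
Plotkin bound: M ≤ 2·4 = 8.
Given |C| = 5, check: satisfied.
This |C| is below the Plotkin bound.


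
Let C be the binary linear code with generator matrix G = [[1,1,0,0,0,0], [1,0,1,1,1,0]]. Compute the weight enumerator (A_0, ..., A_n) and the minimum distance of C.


Weight distribution: A_0 = 1, A_2 = 1, A_4 = 2. Minimum distance d = 2.

Enumerate all 2^2 = 4 messages m ∈ F_2^2.
For each, compute codeword c = mG in F_2^6, then tally its weight.
  m = 00 → c = 000000, weight = 0.
  m = 10 → c = 110000, weight = 2.
  m = 01 → c = 101110, weight = 4.
  m = 11 → c = 011110, weight = 4.
Tally weights:
  weight 0: 1 codewords.
  weight 2: 1 codewords.
  weight 4: 2 codewords.
Minimum distance d = smallest w > 0 with A_w > 0 = 2.
Sanity: Σ A_w = 4 = 2^2 = 4 ✓.


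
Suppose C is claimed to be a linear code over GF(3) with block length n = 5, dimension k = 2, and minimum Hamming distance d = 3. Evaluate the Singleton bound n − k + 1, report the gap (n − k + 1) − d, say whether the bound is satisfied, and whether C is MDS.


Singleton RHS = n − k + 1 = 4, slack = 1, bound satisfied, not MDS.

Singleton bound: d ≤ n − k + 1.
Here n = 5, k = 2, so n − k + 1 = 4.
Given d = 3, check d ≤ 4: YES.
Slack = (n − k + 1) − d = 1.
The code is NOT MDS (slack = 1 > 0).
Description: the claimed parameters are [5, 2, 3]_3; such a code would be non-MDS.


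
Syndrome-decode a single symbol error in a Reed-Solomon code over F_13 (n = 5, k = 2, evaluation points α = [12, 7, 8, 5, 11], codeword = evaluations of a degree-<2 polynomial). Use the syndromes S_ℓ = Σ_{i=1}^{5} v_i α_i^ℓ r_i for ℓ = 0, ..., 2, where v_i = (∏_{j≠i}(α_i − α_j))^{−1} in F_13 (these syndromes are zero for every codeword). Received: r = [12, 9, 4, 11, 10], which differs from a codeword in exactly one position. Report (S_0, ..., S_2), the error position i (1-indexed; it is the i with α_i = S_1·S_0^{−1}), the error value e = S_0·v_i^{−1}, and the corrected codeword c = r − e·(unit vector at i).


S = (6, 3, 8), error at position 2, error magnitude e = 7, c = [12, 2, 4, 11, 10].

Step 1: column multipliers v_i = (∏_{j≠i}(α_i − α_j))^{−1} mod 13.
  i = 1 (α = 12): (12−7)(12−8)(12−5)(12−11) = 5·4·7·1 = 140 ≡ 10, so v_1 = 10^{−1} = 4 (mod 13).
  i = 2 (α = 7): (7−12)(7−8)(7−5)(7−11) = (−5)·(−1)·2·(−4) = −40 ≡ 12, so v_2 = 12^{−1} = 12 (mod 13).
  i = 3 (α = 8): (8−12)(8−7)(8−5)(8−11) = (−4)·1·3·(−3) = 36 ≡ 10, so v_3 = 10^{−1} = 4 (mod 13).
  i = 4 (α = 5): (5−12)(5−7)(5−8)(5−11) = (−7)·(−2)·(−3)·(−6) = 252 ≡ 5, so v_4 = 5^{−1} = 8 (mod 13).
  i = 5 (α = 11): (11−12)(11−7)(11−8)(11−5) = (−1)·4·3·6 = −72 ≡ 6, so v_5 = 6^{−1} = 11 (mod 13).
  v = [4, 12, 4, 8, 11].
Step 2: syndromes of r = [12, 9, 4, 11, 10] (all sums mod 13).
  S_0 = Σ v_i r_i = 4·12 + 12·9 + 4·4 + 8·11 + 11·10 = 370 ≡ 6.
  S_1 = Σ v_i α_i r_i = 4·12·12 + 12·7·9 + 4·8·4 + 8·5·11 + 11·11·10 = 3110 ≡ 3.
  α_i^2 mod 13 = [1, 10, 12, 12, 4].
  S_2 = Σ v_i α_i^2 r_i = 4·1·12 + 12·10·9 + 4·12·4 + 8·12·11 + 11·4·10 = 2816 ≡ 8.
  S = (6, 3, 8) ≠ 0, so r is not a codeword (an error is present).
Step 3: locate the error. For a single error e at position i, S_ℓ = v_i·e·α_i^ℓ, so α_err = S_1/S_0.
  S_0^{−1} = 6^{−1} = 11 (mod 13), so α_err = 3·11 = 33 ≡ 7 = α_2. Error position i = 2.
  Consistency check: S_2/S_1 = 8·9 = 72 ≡ 7 = α_err ✓ (single-error assumption holds).
Step 4: error magnitude e = S_0/v_2 = S_0·∏_{j≠2}(α_2 − α_j) = 6·12 = 72 ≡ 7 (mod 13).
Step 5: correct position 2: c_2 = r_2 − e = 9 − 7 ≡ 2 (mod 13). Hence c = [12, 2, 4, 11, 10].
  Check: interpolating c through the α_i gives m(x) = 1 + 2·x (degree < 2) with m(α_i) = c_i for every i, so c is indeed a codeword.


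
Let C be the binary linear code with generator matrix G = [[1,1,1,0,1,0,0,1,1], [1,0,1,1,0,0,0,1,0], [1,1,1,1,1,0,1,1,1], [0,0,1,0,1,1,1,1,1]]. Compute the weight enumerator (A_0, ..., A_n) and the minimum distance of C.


Weight distribution: A_0 = 1, A_2 = 1, A_4 = 8, A_6 = 5, A_8 = 1. Minimum distance d = 2.

Enumerate all 2^4 = 16 messages m ∈ F_2^4.
For each, compute codeword c = mG in F_2^9, then tally its weight.
  m = 0000 → c = 000000000, weight = 0.
  m = 1000 → c = 111010011, weight = 6.
  m = 0100 → c = 101100010, weight = 4.
  m = 1100 → c = 010110001, weight = 4.
  m = 0010 → c = 111110111, weight = 8.
  m = 1010 → c = 000100100, weight = 2.
  m = 0110 → c = 010010101, weight = 4.
  m = 1110 → c = 101000110, weight = 4.
  m = 0001 → c = 001011111, weight = 6.
  m = 1001 → c = 110001100, weight = 4.
  m = 0101 → c = 100111101, weight = 6.
  m = 1101 → c = 011101110, weight = 6.
  m = 0011 → c = 110101000, weight = 4.
  m = 1011 → c = 001111011, weight = 6.
  m = 0111 → c = 011001010, weight = 4.
  m = 1111 → c = 100011001, weight = 4.
Tally weights:
  weight 0: 1 codewords.
  weight 2: 1 codewords.
  weight 4: 8 codewords.
  weight 6: 5 codewords.
  weight 8: 1 codewords.
Minimum distance d = smallest w > 0 with A_w > 0 = 2.
Sanity: Σ A_w = 16 = 2^4 = 16 ✓.


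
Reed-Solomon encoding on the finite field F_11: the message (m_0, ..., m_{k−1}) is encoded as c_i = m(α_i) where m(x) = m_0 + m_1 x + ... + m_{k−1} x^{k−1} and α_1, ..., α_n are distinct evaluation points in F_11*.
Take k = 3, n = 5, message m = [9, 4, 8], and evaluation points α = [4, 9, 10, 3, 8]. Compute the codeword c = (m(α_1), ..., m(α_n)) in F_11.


c = [10, 0, 2, 5, 3]

Message polynomial: m(x) = 9 + 4·x + 8·x^2 (mod 11).
For each evaluation point α_i, compute m(α_i) mod 11:
  α_1 = 4: Horner steps 8 → 3 → 10, so m(4) = 10.
  α_2 = 9: Horner steps 8 → 10 → 0, so m(9) = 0.
  α_3 = 10: Horner steps 8 → 7 → 2, so m(10) = 2.
  α_4 = 3: Horner steps 8 → 6 → 5, so m(3) = 5.
  α_5 = 8: Horner steps 8 → 2 → 3, so m(8) = 3.
Codeword c = [10, 0, 2, 5, 3] ∈ F_11^5.


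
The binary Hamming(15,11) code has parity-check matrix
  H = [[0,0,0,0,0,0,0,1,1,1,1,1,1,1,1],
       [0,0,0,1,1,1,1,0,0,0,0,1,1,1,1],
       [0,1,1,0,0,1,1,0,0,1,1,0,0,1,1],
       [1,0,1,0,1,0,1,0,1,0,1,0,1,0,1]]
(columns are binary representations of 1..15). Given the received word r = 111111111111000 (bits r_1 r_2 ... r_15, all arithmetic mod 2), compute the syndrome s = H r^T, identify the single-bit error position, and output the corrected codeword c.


s = (1, 1, 0, 0)^T, error position = 12, corrected codeword c = 111111111110000

Compute s = H r^T mod 2 one row at a time:
  s_1 = 1 + 1 + 1 + 1 + 1 + 0 + 0 + 0 = 5 ≡ 1 (mod 2).
  s_2 = 1 + 1 + 1 + 1 + 1 + 0 + 0 + 0 = 5 ≡ 1 (mod 2).
  s_3 = 1 + 1 + 1 + 1 + 1 + 1 + 0 + 0 = 6 ≡ 0 (mod 2).
  s_4 = 1 + 1 + 1 + 1 + 1 + 1 + 0 + 0 = 6 ≡ 0 (mod 2).
s = (1, 1, 0, 0)^T — this equals column 12 of H (binary 1100), so error is at position 12.
Correct: flip bit 12 of r = 111111111111000 to get c = 111111111110000.


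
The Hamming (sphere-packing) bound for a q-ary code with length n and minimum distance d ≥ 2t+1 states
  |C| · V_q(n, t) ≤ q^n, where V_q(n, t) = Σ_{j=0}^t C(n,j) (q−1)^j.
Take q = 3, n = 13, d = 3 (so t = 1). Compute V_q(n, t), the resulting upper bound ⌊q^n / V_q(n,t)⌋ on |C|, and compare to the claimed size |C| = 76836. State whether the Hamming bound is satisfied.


V_q(n, t) = 27, q^n = 1594323, Hamming bound = 59049, |C| = 76836 > bound (violated).

Step 1: Compute V_q(n, t) = Σ_{j=0}^1 C(n, j) (q−1)^j.
  j = 0: C(13,0)·(2)^0 = 1·1 = 1.
  j = 1: C(13,1)·(2)^1 = 13·2 = 26.
  V_q(n, t) = 1 + 26 = 27.
Step 2: q^n = 3^13 = 1594323.
Step 3: Hamming bound ⌊q^n / V_q(n,t)⌋ = ⌊1594323/27⌋ = 59049.
Step 4: Compare |C| = 76836 to 59049: violated.
The claimed |C| lies above the Hamming bound, so no 3-ary code of length 13 with d ≥ 3 can have 76836 codewords.


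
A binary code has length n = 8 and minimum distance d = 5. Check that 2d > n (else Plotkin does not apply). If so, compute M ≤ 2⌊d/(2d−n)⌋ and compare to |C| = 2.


Plotkin bound M ≤ 4; given |C| = 2 ≤ bound (satisfied).

Check applicability: 2d = 10, n = 8.
2d − n = 2 > 0, so Plotkin applies.
Compute d/(2d−n) = 5/2 ≈ 2.5000.
⌊d/(2d−n)⌋ = 2.
Plotkin bound: M ≤ 2·2 = 4.
Given |C| = 2, check: satisfied.
This |C| is below the Plotkin bound.


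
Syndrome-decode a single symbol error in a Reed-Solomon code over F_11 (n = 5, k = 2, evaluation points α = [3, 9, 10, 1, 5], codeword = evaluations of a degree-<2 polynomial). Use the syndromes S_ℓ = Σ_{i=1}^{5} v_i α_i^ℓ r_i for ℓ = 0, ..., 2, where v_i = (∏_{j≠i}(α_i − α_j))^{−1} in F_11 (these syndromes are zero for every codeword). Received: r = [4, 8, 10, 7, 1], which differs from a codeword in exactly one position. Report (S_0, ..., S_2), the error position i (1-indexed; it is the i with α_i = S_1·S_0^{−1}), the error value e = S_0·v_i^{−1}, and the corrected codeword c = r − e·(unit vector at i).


S = (4, 3, 5), error at position 2, error magnitude e = 2, c = [4, 6, 10, 7, 1].

Step 1: column multipliers v_i = (∏_{j≠i}(α_i − α_j))^{−1} mod 11.
  i = 1 (α = 3): (3−9)(3−10)(3−1)(3−5) = (−6)·(−7)·2·(−2) = −168 ≡ 8, so v_1 = 8^{−1} = 7 (mod 11).
  i = 2 (α = 9): (9−3)(9−10)(9−1)(9−5) = 6·(−1)·8·4 = −192 ≡ 6, so v_2 = 6^{−1} = 2 (mod 11).
  i = 3 (α = 10): (10−3)(10−9)(10−1)(10−5) = 7·1·9·5 = 315 ≡ 7, so v_3 = 7^{−1} = 8 (mod 11).
  i = 4 (α = 1): (1−3)(1−9)(1−10)(1−5) = (−2)·(−8)·(−9)·(−4) = 576 ≡ 4, so v_4 = 4^{−1} = 3 (mod 11).
  i = 5 (α = 5): (5−3)(5−9)(5−10)(5−1) = 2·(−4)·(−5)·4 = 160 ≡ 6, so v_5 = 6^{−1} = 2 (mod 11).
  v = [7, 2, 8, 3, 2].
Step 2: syndromes of r = [4, 8, 10, 7, 1] (all sums mod 11).
  S_0 = Σ v_i r_i = 7·4 + 2·8 + 8·10 + 3·7 + 2·1 = 147 ≡ 4.
  S_1 = Σ v_i α_i r_i = 7·3·4 + 2·9·8 + 8·10·10 + 3·1·7 + 2·5·1 = 1059 ≡ 3.
  α_i^2 mod 11 = [9, 4, 1, 1, 3].
  S_2 = Σ v_i α_i^2 r_i = 7·9·4 + 2·4·8 + 8·1·10 + 3·1·7 + 2·3·1 = 423 ≡ 5.
  S = (4, 3, 5) ≠ 0, so r is not a codeword (an error is present).
Step 3: locate the error. For a single error e at position i, S_ℓ = v_i·e·α_i^ℓ, so α_err = S_1/S_0.
  S_0^{−1} = 4^{−1} = 3 (mod 11), so α_err = 3·3 = 9 ≡ 9 = α_2. Error position i = 2.
  Consistency check: S_2/S_1 = 5·4 = 20 ≡ 9 = α_err ✓ (single-error assumption holds).
Step 4: error magnitude e = S_0/v_2 = S_0·∏_{j≠2}(α_2 − α_j) = 4·6 = 24 ≡ 2 (mod 11).
Step 5: correct position 2: c_2 = r_2 − e = 8 − 2 ≡ 6 (mod 11). Hence c = [4, 6, 10, 7, 1].
  Check: interpolating c through the α_i gives m(x) = 3 + 4·x (degree < 2) with m(α_i) = c_i for every i, so c is indeed a codeword.


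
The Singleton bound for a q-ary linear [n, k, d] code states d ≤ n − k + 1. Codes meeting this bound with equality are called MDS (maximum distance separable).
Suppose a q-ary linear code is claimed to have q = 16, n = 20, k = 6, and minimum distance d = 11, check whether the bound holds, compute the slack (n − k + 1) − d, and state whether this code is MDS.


Singleton RHS = n − k + 1 = 15, slack = 4, bound satisfied, not MDS.

Singleton bound: d ≤ n − k + 1.
Here n = 20, k = 6, so n − k + 1 = 15.
Given d = 11, check d ≤ 15: YES.
Slack = (n − k + 1) − d = 4.
The code is NOT MDS (slack = 4 > 0).
Description: the claimed parameters are [20, 6, 11]_16; such a code would be non-MDS.


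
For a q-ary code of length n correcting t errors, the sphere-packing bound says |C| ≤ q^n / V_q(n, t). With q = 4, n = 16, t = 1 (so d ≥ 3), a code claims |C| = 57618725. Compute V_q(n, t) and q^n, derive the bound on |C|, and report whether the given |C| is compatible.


V_q(n, t) = 49, q^n = 4294967296, Hamming bound = 87652393, |C| = 57618725 ≤ bound (satisfied).

Step 1: Compute V_q(n, t) = Σ_{j=0}^1 C(n, j) (q−1)^j.
  j = 0: C(16,0)·(3)^0 = 1·1 = 1.
  j = 1: C(16,1)·(3)^1 = 16·3 = 48.
  V_q(n, t) = 1 + 48 = 49.
Step 2: q^n = 4^16 = 4294967296.
Step 3: Hamming bound ⌊q^n / V_q(n,t)⌋ = ⌊4294967296/49⌋ = 87652393.
Step 4: Compare |C| = 57618725 to 87652393: satisfied.
The claimed |C| lies below the Hamming bound.


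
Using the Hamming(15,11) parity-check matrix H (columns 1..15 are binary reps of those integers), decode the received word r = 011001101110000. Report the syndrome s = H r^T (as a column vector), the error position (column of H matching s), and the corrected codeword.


s = (1, 0, 0, 0)^T, error position = 8, corrected codeword c = 011001111110000

Compute s = H r^T mod 2 one row at a time:
  s_1 = 0 + 1 + 1 + 1 + 0 + 0 + 0 + 0 = 3 ≡ 1 (mod 2).
  s_2 = 0 + 0 + 1 + 1 + 0 + 0 + 0 + 0 = 2 ≡ 0 (mod 2).
  s_3 = 1 + 1 + 1 + 1 + 1 + 1 + 0 + 0 = 6 ≡ 0 (mod 2).
  s_4 = 0 + 1 + 0 + 1 + 1 + 1 + 0 + 0 = 4 ≡ 0 (mod 2).
s = (1, 0, 0, 0)^T — this equals column 8 of H (binary 1000), so error is at position 8.
Correct: flip bit 8 of r = 011001101110000 to get c = 011001111110000.


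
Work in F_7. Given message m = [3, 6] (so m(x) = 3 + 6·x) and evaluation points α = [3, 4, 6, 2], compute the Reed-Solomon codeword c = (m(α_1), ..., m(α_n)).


c = [0, 6, 4, 1]

Message polynomial: m(x) = 3 + 6·x (mod 7).
For each evaluation point α_i, compute m(α_i) mod 7:
  α_1 = 3: Horner steps 6 → 0, so m(3) = 0.
  α_2 = 4: Horner steps 6 → 6, so m(4) = 6.
  α_3 = 6: Horner steps 6 → 4, so m(6) = 4.
  α_4 = 2: Horner steps 6 → 1, so m(2) = 1.
Codeword c = [0, 6, 4, 1] ∈ F_7^4.


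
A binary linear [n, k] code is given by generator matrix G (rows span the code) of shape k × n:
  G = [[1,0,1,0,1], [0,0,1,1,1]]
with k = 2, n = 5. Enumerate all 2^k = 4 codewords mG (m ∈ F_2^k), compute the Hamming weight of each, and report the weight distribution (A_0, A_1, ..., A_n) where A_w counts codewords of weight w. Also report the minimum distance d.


Weight distribution: A_0 = 1, A_2 = 1, A_3 = 2. Minimum distance d = 2.

Enumerate all 2^2 = 4 messages m ∈ F_2^2.
For each, compute codeword c = mG in F_2^5, then tally its weight.
  m = 00 → c = 00000, weight = 0.
  m = 10 → c = 10101, weight = 3.
  m = 01 → c = 00111, weight = 3.
  m = 11 → c = 10010, weight = 2.
Tally weights:
  weight 0: 1 codewords.
  weight 2: 1 codewords.
  weight 3: 2 codewords.
Minimum distance d = smallest w > 0 with A_w > 0 = 2.
Sanity: Σ A_w = 4 = 2^2 = 4 ✓.


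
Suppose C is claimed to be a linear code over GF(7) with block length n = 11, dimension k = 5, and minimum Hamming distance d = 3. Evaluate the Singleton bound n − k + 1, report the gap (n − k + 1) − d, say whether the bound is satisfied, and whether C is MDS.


Singleton RHS = n − k + 1 = 7, slack = 4, bound satisfied, not MDS.

Singleton bound: d ≤ n − k + 1.
Here n = 11, k = 5, so n − k + 1 = 7.
Given d = 3, check d ≤ 7: YES.
Slack = (n − k + 1) − d = 4.
The code is NOT MDS (slack = 4 > 0).
Description: the claimed parameters are [11, 5, 3]_7; such a code would be non-MDS.


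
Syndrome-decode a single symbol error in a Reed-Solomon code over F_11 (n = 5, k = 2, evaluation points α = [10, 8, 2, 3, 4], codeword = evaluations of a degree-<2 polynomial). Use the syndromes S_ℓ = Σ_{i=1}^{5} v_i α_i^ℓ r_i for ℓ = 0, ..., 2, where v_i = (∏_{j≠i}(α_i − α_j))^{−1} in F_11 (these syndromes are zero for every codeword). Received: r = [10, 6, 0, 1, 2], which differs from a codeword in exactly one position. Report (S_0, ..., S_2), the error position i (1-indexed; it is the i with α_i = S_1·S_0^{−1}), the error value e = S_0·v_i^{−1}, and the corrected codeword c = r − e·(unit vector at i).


S = (2, 9, 2), error at position 1, error magnitude e = 2, c = [8, 6, 0, 1, 2].

Step 1: column multipliers v_i = (∏_{j≠i}(α_i − α_j))^{−1} mod 11.
  i = 1 (α = 10): (10−8)(10−2)(10−3)(10−4) = 2·8·7·6 = 672 ≡ 1, so v_1 = 1^{−1} = 1 (mod 11).
  i = 2 (α = 8): (8−10)(8−2)(8−3)(8−4) = (−2)·6·5·4 = −240 ≡ 2, so v_2 = 2^{−1} = 6 (mod 11).
  i = 3 (α = 2): (2−10)(2−8)(2−3)(2−4) = (−8)·(−6)·(−1)·(−2) = 96 ≡ 8, so v_3 = 8^{−1} = 7 (mod 11).
  i = 4 (α = 3): (3−10)(3−8)(3−2)(3−4) = (−7)·(−5)·1·(−1) = −35 ≡ 9, so v_4 = 9^{−1} = 5 (mod 11).
  i = 5 (α = 4): (4−10)(4−8)(4−2)(4−3) = (−6)·(−4)·2·1 = 48 ≡ 4, so v_5 = 4^{−1} = 3 (mod 11).
  v = [1, 6, 7, 5, 3].
Step 2: syndromes of r = [10, 6, 0, 1, 2] (all sums mod 11).
  S_0 = Σ v_i r_i = 1·10 + 6·6 + 7·0 + 5·1 + 3·2 = 57 ≡ 2.
  S_1 = Σ v_i α_i r_i = 1·10·10 + 6·8·6 + 7·2·0 + 5·3·1 + 3·4·2 = 427 ≡ 9.
  α_i^2 mod 11 = [1, 9, 4, 9, 5].
  S_2 = Σ v_i α_i^2 r_i = 1·1·10 + 6·9·6 + 7·4·0 + 5·9·1 + 3·5·2 = 409 ≡ 2.
  S = (2, 9, 2) ≠ 0, so r is not a codeword (an error is present).
Step 3: locate the error. For a single error e at position i, S_ℓ = v_i·e·α_i^ℓ, so α_err = S_1/S_0.
  S_0^{−1} = 2^{−1} = 6 (mod 11), so α_err = 9·6 = 54 ≡ 10 = α_1. Error position i = 1.
  Consistency check: S_2/S_1 = 2·5 = 10 ≡ 10 = α_err ✓ (single-error assumption holds).
Step 4: error magnitude e = S_0/v_1 = S_0·∏_{j≠1}(α_1 − α_j) = 2·1 = 2 ≡ 2 (mod 11).
Step 5: correct position 1: c_1 = r_1 − e = 10 − 2 ≡ 8 (mod 11). Hence c = [8, 6, 0, 1, 2].
  Check: interpolating c through the α_i gives m(x) = 9 + 1·x (degree < 2) with m(α_i) = c_i for every i, so c is indeed a codeword.


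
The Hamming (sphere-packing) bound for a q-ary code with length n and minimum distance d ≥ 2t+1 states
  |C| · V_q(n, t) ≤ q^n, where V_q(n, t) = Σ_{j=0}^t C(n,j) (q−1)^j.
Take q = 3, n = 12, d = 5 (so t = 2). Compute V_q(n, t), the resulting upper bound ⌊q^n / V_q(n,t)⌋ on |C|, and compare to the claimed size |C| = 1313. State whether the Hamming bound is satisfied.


V_q(n, t) = 289, q^n = 531441, Hamming bound = 1838, |C| = 1313 ≤ bound (satisfied).

Step 1: Compute V_q(n, t) = Σ_{j=0}^2 C(n, j) (q−1)^j.
  j = 0: C(12,0)·(2)^0 = 1·1 = 1.
  j = 1: C(12,1)·(2)^1 = 12·2 = 24.
  j = 2: C(12,2)·(2)^2 = 66·4 = 264.
  V_q(n, t) = 1 + 24 + 264 = 289.
Step 2: q^n = 3^12 = 531441.
Step 3: Hamming bound ⌊q^n / V_q(n,t)⌋ = ⌊531441/289⌋ = 1838.
Step 4: Compare |C| = 1313 to 1838: satisfied.
The claimed |C| lies below the Hamming bound.


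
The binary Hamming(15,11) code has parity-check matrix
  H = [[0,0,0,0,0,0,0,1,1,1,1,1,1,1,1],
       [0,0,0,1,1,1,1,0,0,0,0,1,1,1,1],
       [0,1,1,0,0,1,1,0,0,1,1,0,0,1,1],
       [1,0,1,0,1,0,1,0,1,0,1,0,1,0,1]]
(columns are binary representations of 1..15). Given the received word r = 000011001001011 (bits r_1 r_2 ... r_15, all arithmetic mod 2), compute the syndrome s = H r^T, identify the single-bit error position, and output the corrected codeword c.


s = (0, 1, 1, 1)^T, error position = 7, corrected codeword c = 000011101001011

Compute s = H r^T mod 2 one row at a time:
  s_1 = 0 + 1 + 0 + 0 + 1 + 0 + 1 + 1 = 4 ≡ 0 (mod 2).
  s_2 = 0 + 1 + 1 + 0 + 1 + 0 + 1 + 1 = 5 ≡ 1 (mod 2).
  s_3 = 0 + 0 + 1 + 0 + 0 + 0 + 1 + 1 = 3 ≡ 1 (mod 2).
  s_4 = 0 + 0 + 1 + 0 + 1 + 0 + 0 + 1 = 3 ≡ 1 (mod 2).
s = (0, 1, 1, 1)^T — this equals column 7 of H (binary 0111), so error is at position 7.
Correct: flip bit 7 of r = 000011001001011 to get c = 000011101001011.


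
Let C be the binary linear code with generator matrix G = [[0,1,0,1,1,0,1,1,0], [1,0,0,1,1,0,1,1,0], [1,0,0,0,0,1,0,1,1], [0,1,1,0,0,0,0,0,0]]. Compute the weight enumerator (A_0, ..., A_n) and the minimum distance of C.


Weight distribution: A_0 = 1, A_2 = 3, A_4 = 3, A_5 = 4, A_6 = 1, A_7 = 4. Minimum distance d = 2.

Enumerate all 2^4 = 16 messages m ∈ F_2^4.
For each, compute codeword c = mG in F_2^9, then tally its weight.
  m = 0000 → c = 000000000, weight = 0.
  m = 1000 → c = 010110110, weight = 5.
  m = 0100 → c = 100110110, weight = 5.
  m = 1100 → c = 110000000, weight = 2.
  m = 0010 → c = 100001011, weight = 4.
  m = 1010 → c = 110111101, weight = 7.
  m = 0110 → c = 000111101, weight = 5.
  m = 1110 → c = 010001011, weight = 4.
  m = 0001 → c = 011000000, weight = 2.
  m = 1001 → c = 001110110, weight = 5.
  m = 0101 → c = 111110110, weight = 7.
  m = 1101 → c = 101000000, weight = 2.
  m = 0011 → c = 111001011, weight = 6.
  m = 1011 → c = 101111101, weight = 7.
  m = 0111 → c = 011111101, weight = 7.
  m = 1111 → c = 001001011, weight = 4.
Tally weights:
  weight 0: 1 codewords.
  weight 2: 3 codewords.
  weight 4: 3 codewords.
  weight 5: 4 codewords.
  weight 6: 1 codewords.
  weight 7: 4 codewords.
Minimum distance d = smallest w > 0 with A_w > 0 = 2.
Sanity: Σ A_w = 16 = 2^4 = 16 ✓.


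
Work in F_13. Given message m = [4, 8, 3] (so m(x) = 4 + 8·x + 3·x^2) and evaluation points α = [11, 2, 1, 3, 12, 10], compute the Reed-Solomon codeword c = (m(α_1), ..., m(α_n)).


c = [0, 6, 2, 3, 12, 7]

Message polynomial: m(x) = 4 + 8·x + 3·x^2 (mod 13).
For each evaluation point α_i, compute m(α_i) mod 13:
  α_1 = 11: Horner steps 3 → 2 → 0, so m(11) = 0.
  α_2 = 2: Horner steps 3 → 1 → 6, so m(2) = 6.
  α_3 = 1: Horner steps 3 → 11 → 2, so m(1) = 2.
  α_4 = 3: Horner steps 3 → 4 → 3, so m(3) = 3.
  α_5 = 12: Horner steps 3 → 5 → 12, so m(12) = 12.
  α_6 = 10: Horner steps 3 → 12 → 7, so m(10) = 7.
Codeword c = [0, 6, 2, 3, 12, 7] ∈ F_13^6.


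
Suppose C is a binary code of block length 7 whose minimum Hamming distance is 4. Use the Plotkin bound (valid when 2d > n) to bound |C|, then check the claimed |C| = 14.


Plotkin bound M ≤ 8; given |C| = 14 > bound (violated).

Check applicability: 2d = 8, n = 7.
2d − n = 1 > 0, so Plotkin applies.
Compute d/(2d−n) = 4/1 ≈ 4.0000.
⌊d/(2d−n)⌋ = 4.
Plotkin bound: M ≤ 2·4 = 8.
Given |C| = 14, check: VIOLATED.
This |C| is above the Plotkin bound, so no binary code with n = 7, d = 4 and 14 codewords exists.


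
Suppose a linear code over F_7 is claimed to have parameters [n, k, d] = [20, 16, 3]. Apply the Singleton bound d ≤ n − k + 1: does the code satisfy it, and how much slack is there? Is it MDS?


Singleton RHS = n − k + 1 = 5, slack = 2, bound satisfied, not MDS.

Singleton bound: d ≤ n − k + 1.
Here n = 20, k = 16, so n − k + 1 = 5.
Given d = 3, check d ≤ 5: YES.
Slack = (n − k + 1) − d = 2.
The code is NOT MDS (slack = 2 > 0).
Description: the claimed parameters are [20, 16, 3]_7; such a code would be non-MDS.


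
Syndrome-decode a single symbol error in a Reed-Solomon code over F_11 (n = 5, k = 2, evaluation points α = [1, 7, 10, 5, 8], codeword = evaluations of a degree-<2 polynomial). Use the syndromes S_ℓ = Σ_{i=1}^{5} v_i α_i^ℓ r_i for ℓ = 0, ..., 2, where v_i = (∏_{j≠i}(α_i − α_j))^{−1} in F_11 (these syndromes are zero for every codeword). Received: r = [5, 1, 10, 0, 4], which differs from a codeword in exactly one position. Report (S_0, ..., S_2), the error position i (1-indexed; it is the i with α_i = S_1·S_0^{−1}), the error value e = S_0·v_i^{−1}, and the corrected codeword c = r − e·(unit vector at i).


S = (5, 3, 4), error at position 4, error magnitude e = 5, c = [5, 1, 10, 6, 4].

Step 1: column multipliers v_i = (∏_{j≠i}(α_i − α_j))^{−1} mod 11.
  i = 1 (α = 1): (1−7)(1−10)(1−5)(1−8) = (−6)·(−9)·(−4)·(−7) = 1512 ≡ 5, so v_1 = 5^{−1} = 9 (mod 11).
  i = 2 (α = 7): (7−1)(7−10)(7−5)(7−8) = 6·(−3)·2·(−1) = 36 ≡ 3, so v_2 = 3^{−1} = 4 (mod 11).
  i = 3 (α = 10): (10−1)(10−7)(10−5)(10−8) = 9·3·5·2 = 270 ≡ 6, so v_3 = 6^{−1} = 2 (mod 11).
  i = 4 (α = 5): (5−1)(5−7)(5−10)(5−8) = 4·(−2)·(−5)·(−3) = −120 ≡ 1, so v_4 = 1^{−1} = 1 (mod 11).
  i = 5 (α = 8): (8−1)(8−7)(8−10)(8−5) = 7·1·(−2)·3 = −42 ≡ 2, so v_5 = 2^{−1} = 6 (mod 11).
  v = [9, 4, 2, 1, 6].
Step 2: syndromes of r = [5, 1, 10, 0, 4] (all sums mod 11).
  S_0 = Σ v_i r_i = 9·5 + 4·1 + 2·10 + 1·0 + 6·4 = 93 ≡ 5.
  S_1 = Σ v_i α_i r_i = 9·1·5 + 4·7·1 + 2·10·10 + 1·5·0 + 6·8·4 = 465 ≡ 3.
  α_i^2 mod 11 = [1, 5, 1, 3, 9].
  S_2 = Σ v_i α_i^2 r_i = 9·1·5 + 4·5·1 + 2·1·10 + 1·3·0 + 6·9·4 = 301 ≡ 4.
  S = (5, 3, 4) ≠ 0, so r is not a codeword (an error is present).
Step 3: locate the error. For a single error e at position i, S_ℓ = v_i·e·α_i^ℓ, so α_err = S_1/S_0.
  S_0^{−1} = 5^{−1} = 9 (mod 11), so α_err = 3·9 = 27 ≡ 5 = α_4. Error position i = 4.
  Consistency check: S_2/S_1 = 4·4 = 16 ≡ 5 = α_err ✓ (single-error assumption holds).
Step 4: error magnitude e = S_0/v_4 = S_0·∏_{j≠4}(α_4 − α_j) = 5·1 = 5 ≡ 5 (mod 11).
Step 5: correct position 4: c_4 = r_4 − e = 0 − 5 ≡ 6 (mod 11). Hence c = [5, 1, 10, 6, 4].
  Check: interpolating c through the α_i gives m(x) = 2 + 3·x (degree < 2) with m(α_i) = c_i for every i, so c is indeed a codeword.


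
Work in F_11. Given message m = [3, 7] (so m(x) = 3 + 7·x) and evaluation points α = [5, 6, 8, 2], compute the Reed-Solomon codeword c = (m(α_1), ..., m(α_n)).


c = [5, 1, 4, 6]

Message polynomial: m(x) = 3 + 7·x (mod 11).
For each evaluation point α_i, compute m(α_i) mod 11:
  α_1 = 5: Horner steps 7 → 5, so m(5) = 5.
  α_2 = 6: Horner steps 7 → 1, so m(6) = 1.
  α_3 = 8: Horner steps 7 → 4, so m(8) = 4.
  α_4 = 2: Horner steps 7 → 6, so m(2) = 6.
Codeword c = [5, 1, 4, 6] ∈ F_11^4.


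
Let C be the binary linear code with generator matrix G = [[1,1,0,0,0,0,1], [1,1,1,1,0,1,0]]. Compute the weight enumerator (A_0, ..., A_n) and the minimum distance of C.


Weight distribution: A_0 = 1, A_3 = 1, A_4 = 1, A_5 = 1. Minimum distance d = 3.

Enumerate all 2^2 = 4 messages m ∈ F_2^2.
For each, compute codeword c = mG in F_2^7, then tally its weight.
  m = 00 → c = 0000000, weight = 0.
  m = 10 → c = 1100001, weight = 3.
  m = 01 → c = 1111010, weight = 5.
  m = 11 → c = 0011011, weight = 4.
Tally weights:
  weight 0: 1 codewords.
  weight 3: 1 codewords.
  weight 4: 1 codewords.
  weight 5: 1 codewords.
Minimum distance d = smallest w > 0 with A_w > 0 = 3.
Sanity: Σ A_w = 4 = 2^2 = 4 ✓.


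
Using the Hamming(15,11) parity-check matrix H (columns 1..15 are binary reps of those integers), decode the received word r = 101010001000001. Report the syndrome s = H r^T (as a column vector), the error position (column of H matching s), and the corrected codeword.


s = (0, 0, 0, 1)^T, error position = 1, corrected codeword c = 001010001000001

Compute s = H r^T mod 2 one row at a time:
  s_1 = 0 + 1 + 0 + 0 + 0 + 0 + 0 + 1 = 2 ≡ 0 (mod 2).
  s_2 = 0 + 1 + 0 + 0 + 0 + 0 + 0 + 1 = 2 ≡ 0 (mod 2).
  s_3 = 0 + 1 + 0 + 0 + 0 + 0 + 0 + 1 = 2 ≡ 0 (mod 2).
  s_4 = 1 + 1 + 1 + 0 + 1 + 0 + 0 + 1 = 5 ≡ 1 (mod 2).
s = (0, 0, 0, 1)^T — this equals column 1 of H (binary 0001), so error is at position 1.
Correct: flip bit 1 of r = 101010001000001 to get c = 001010001000001.


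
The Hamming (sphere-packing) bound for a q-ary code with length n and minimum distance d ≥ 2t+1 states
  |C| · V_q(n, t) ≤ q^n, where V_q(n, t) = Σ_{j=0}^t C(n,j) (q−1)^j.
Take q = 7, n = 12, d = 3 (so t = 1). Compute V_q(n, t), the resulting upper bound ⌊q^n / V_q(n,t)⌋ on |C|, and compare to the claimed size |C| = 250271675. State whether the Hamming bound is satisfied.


V_q(n, t) = 73, q^n = 13841287201, Hamming bound = 189606673, |C| = 250271675 > bound (violated).

Step 1: Compute V_q(n, t) = Σ_{j=0}^1 C(n, j) (q−1)^j.
  j = 0: C(12,0)·(6)^0 = 1·1 = 1.
  j = 1: C(12,1)·(6)^1 = 12·6 = 72.
  V_q(n, t) = 1 + 72 = 73.
Step 2: q^n = 7^12 = 13841287201.
Step 3: Hamming bound ⌊q^n / V_q(n,t)⌋ = ⌊13841287201/73⌋ = 189606673.
Step 4: Compare |C| = 250271675 to 189606673: violated.
The claimed |C| lies above the Hamming bound, so no 7-ary code of length 12 with d ≥ 3 can have 250271675 codewords.


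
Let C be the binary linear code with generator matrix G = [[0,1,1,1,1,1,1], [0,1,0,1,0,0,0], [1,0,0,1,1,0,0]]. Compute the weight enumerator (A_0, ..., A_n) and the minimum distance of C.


Weight distribution: A_0 = 1, A_2 = 1, A_3 = 2, A_4 = 1, A_5 = 2, A_6 = 1. Minimum distance d = 2.

Enumerate all 2^3 = 8 messages m ∈ F_2^3.
For each, compute codeword c = mG in F_2^7, then tally its weight.
  m = 000 → c = 0000000, weight = 0.
  m = 100 → c = 0111111, weight = 6.
  m = 010 → c = 0101000, weight = 2.
  m = 110 → c = 0010111, weight = 4.
  m = 001 → c = 1001100, weight = 3.
  m = 101 → c = 1110011, weight = 5.
  m = 011 → c = 1100100, weight = 3.
  m = 111 → c = 1011011, weight = 5.
Tally weights:
  weight 0: 1 codewords.
  weight 2: 1 codewords.
  weight 3: 2 codewords.
  weight 4: 1 codewords.
  weight 5: 2 codewords.
  weight 6: 1 codewords.
Minimum distance d = smallest w > 0 with A_w > 0 = 2.
Sanity: Σ A_w = 8 = 2^3 = 8 ✓.


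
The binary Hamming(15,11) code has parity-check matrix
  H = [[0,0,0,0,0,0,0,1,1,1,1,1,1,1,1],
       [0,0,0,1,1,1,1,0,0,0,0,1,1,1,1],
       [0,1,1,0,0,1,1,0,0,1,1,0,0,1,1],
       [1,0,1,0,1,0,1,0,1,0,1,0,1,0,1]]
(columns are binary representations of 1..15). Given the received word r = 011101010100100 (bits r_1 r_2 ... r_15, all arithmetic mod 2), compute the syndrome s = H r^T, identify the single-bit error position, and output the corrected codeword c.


s = (1, 1, 0, 0)^T, error position = 12, corrected codeword c = 011101010101100

Compute s = H r^T mod 2 one row at a time:
  s_1 = 1 + 0 + 1 + 0 + 0 + 1 + 0 + 0 = 3 ≡ 1 (mod 2).
  s_2 = 1 + 0 + 1 + 0 + 0 + 1 + 0 + 0 = 3 ≡ 1 (mod 2).
  s_3 = 1 + 1 + 1 + 0 + 1 + 0 + 0 + 0 = 4 ≡ 0 (mod 2).
  s_4 = 0 + 1 + 0 + 0 + 0 + 0 + 1 + 0 = 2 ≡ 0 (mod 2).
s = (1, 1, 0, 0)^T — this equals column 12 of H (binary 1100), so error is at position 12.
Correct: flip bit 12 of r = 011101010100100 to get c = 011101010101100.


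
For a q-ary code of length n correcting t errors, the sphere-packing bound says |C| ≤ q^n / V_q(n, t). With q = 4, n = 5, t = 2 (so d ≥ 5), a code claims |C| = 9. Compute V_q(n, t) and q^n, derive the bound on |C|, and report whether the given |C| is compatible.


V_q(n, t) = 106, q^n = 1024, Hamming bound = 9, |C| = 9 ≤ bound (satisfied).

Step 1: Compute V_q(n, t) = Σ_{j=0}^2 C(n, j) (q−1)^j.
  j = 0: C(5,0)·(3)^0 = 1·1 = 1.
  j = 1: C(5,1)·(3)^1 = 5·3 = 15.
  j = 2: C(5,2)·(3)^2 = 10·9 = 90.
  V_q(n, t) = 1 + 15 + 90 = 106.
Step 2: q^n = 4^5 = 1024.
Step 3: Hamming bound ⌊q^n / V_q(n,t)⌋ = ⌊1024/106⌋ = 9.
Step 4: Compare |C| = 9 to 9: satisfied.
The claimed |C| lies at the Hamming bound (tight).


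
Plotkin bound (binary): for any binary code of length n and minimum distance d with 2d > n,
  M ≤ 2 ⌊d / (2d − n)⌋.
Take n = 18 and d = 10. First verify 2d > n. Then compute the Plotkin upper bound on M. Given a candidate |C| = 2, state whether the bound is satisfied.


Plotkin bound M ≤ 10; given |C| = 2 ≤ bound (satisfied).

Check applicability: 2d = 20, n = 18.
2d − n = 2 > 0, so Plotkin applies.
Compute d/(2d−n) = 10/2 ≈ 5.0000.
⌊d/(2d−n)⌋ = 5.
Plotkin bound: M ≤ 2·5 = 10.
Given |C| = 2, check: satisfied.
This |C| is below the Plotkin bound.


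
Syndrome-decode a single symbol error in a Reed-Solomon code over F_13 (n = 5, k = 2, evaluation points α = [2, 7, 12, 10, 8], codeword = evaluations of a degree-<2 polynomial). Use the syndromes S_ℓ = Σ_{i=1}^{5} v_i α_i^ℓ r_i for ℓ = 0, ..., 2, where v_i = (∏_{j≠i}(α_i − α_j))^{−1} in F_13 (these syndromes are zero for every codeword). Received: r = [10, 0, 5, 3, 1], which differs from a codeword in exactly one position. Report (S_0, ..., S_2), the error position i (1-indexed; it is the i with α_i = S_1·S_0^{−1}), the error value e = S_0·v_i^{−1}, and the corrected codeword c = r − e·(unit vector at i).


S = (10, 7, 1), error at position 1, error magnitude e = 2, c = [8, 0, 5, 3, 1].

Step 1: column multipliers v_i = (∏_{j≠i}(α_i − α_j))^{−1} mod 13.
  i = 1 (α = 2): (2−7)(2−12)(2−10)(2−8) = (−5)·(−10)·(−8)·(−6) = 2400 ≡ 8, so v_1 = 8^{−1} = 5 (mod 13).
  i = 2 (α = 7): (7−2)(7−12)(7−10)(7−8) = 5·(−5)·(−3)·(−1) = −75 ≡ 3, so v_2 = 3^{−1} = 9 (mod 13).
  i = 3 (α = 12): (12−2)(12−7)(12−10)(12−8) = 10·5·2·4 = 400 ≡ 10, so v_3 = 10^{−1} = 4 (mod 13).
  i = 4 (α = 10): (10−2)(10−7)(10−12)(10−8) = 8·3·(−2)·2 = −96 ≡ 8, so v_4 = 8^{−1} = 5 (mod 13).
  i = 5 (α = 8): (8−2)(8−7)(8−12)(8−10) = 6·1·(−4)·(−2) = 48 ≡ 9, so v_5 = 9^{−1} = 3 (mod 13).
  v = [5, 9, 4, 5, 3].
Step 2: syndromes of r = [10, 0, 5, 3, 1] (all sums mod 13).
  S_0 = Σ v_i r_i = 5·10 + 9·0 + 4·5 + 5·3 + 3·1 = 88 ≡ 10.
  S_1 = Σ v_i α_i r_i = 5·2·10 + 9·7·0 + 4·12·5 + 5·10·3 + 3·8·1 = 514 ≡ 7.
  α_i^2 mod 13 = [4, 10, 1, 9, 12].
  S_2 = Σ v_i α_i^2 r_i = 5·4·10 + 9·10·0 + 4·1·5 + 5·9·3 + 3·12·1 = 391 ≡ 1.
  S = (10, 7, 1) ≠ 0, so r is not a codeword (an error is present).
Step 3: locate the error. For a single error e at position i, S_ℓ = v_i·e·α_i^ℓ, so α_err = S_1/S_0.
  S_0^{−1} = 10^{−1} = 4 (mod 13), so α_err = 7·4 = 28 ≡ 2 = α_1. Error position i = 1.
  Consistency check: S_2/S_1 = 1·2 = 2 ≡ 2 = α_err ✓ (single-error assumption holds).
Step 4: error magnitude e = S_0/v_1 = S_0·∏_{j≠1}(α_1 − α_j) = 10·8 = 80 ≡ 2 (mod 13).
Step 5: correct position 1: c_1 = r_1 − e = 10 − 2 ≡ 8 (mod 13). Hence c = [8, 0, 5, 3, 1].
  Check: interpolating c through the α_i gives m(x) = 6 + 1·x (degree < 2) with m(α_i) = c_i for every i, so c is indeed a codeword.
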